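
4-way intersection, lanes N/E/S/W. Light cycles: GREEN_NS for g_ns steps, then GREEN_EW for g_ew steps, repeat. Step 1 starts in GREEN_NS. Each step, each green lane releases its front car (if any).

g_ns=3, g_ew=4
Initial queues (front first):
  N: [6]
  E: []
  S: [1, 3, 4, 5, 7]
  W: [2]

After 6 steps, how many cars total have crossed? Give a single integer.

Step 1 [NS]: N:car6-GO,E:wait,S:car1-GO,W:wait | queues: N=0 E=0 S=4 W=1
Step 2 [NS]: N:empty,E:wait,S:car3-GO,W:wait | queues: N=0 E=0 S=3 W=1
Step 3 [NS]: N:empty,E:wait,S:car4-GO,W:wait | queues: N=0 E=0 S=2 W=1
Step 4 [EW]: N:wait,E:empty,S:wait,W:car2-GO | queues: N=0 E=0 S=2 W=0
Step 5 [EW]: N:wait,E:empty,S:wait,W:empty | queues: N=0 E=0 S=2 W=0
Step 6 [EW]: N:wait,E:empty,S:wait,W:empty | queues: N=0 E=0 S=2 W=0
Cars crossed by step 6: 5

Answer: 5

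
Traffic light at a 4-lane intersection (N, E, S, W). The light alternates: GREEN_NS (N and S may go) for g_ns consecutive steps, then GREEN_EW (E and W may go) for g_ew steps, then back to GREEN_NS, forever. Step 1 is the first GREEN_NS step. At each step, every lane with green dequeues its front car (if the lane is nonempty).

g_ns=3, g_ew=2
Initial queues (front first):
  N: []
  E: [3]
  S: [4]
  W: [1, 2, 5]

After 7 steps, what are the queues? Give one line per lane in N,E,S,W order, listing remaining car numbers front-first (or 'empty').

Step 1 [NS]: N:empty,E:wait,S:car4-GO,W:wait | queues: N=0 E=1 S=0 W=3
Step 2 [NS]: N:empty,E:wait,S:empty,W:wait | queues: N=0 E=1 S=0 W=3
Step 3 [NS]: N:empty,E:wait,S:empty,W:wait | queues: N=0 E=1 S=0 W=3
Step 4 [EW]: N:wait,E:car3-GO,S:wait,W:car1-GO | queues: N=0 E=0 S=0 W=2
Step 5 [EW]: N:wait,E:empty,S:wait,W:car2-GO | queues: N=0 E=0 S=0 W=1
Step 6 [NS]: N:empty,E:wait,S:empty,W:wait | queues: N=0 E=0 S=0 W=1
Step 7 [NS]: N:empty,E:wait,S:empty,W:wait | queues: N=0 E=0 S=0 W=1

N: empty
E: empty
S: empty
W: 5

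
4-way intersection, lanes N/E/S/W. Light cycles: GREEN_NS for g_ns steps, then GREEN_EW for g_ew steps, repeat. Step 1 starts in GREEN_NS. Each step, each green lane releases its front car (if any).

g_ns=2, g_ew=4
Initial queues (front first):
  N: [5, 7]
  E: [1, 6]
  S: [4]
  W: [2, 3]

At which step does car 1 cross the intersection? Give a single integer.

Step 1 [NS]: N:car5-GO,E:wait,S:car4-GO,W:wait | queues: N=1 E=2 S=0 W=2
Step 2 [NS]: N:car7-GO,E:wait,S:empty,W:wait | queues: N=0 E=2 S=0 W=2
Step 3 [EW]: N:wait,E:car1-GO,S:wait,W:car2-GO | queues: N=0 E=1 S=0 W=1
Step 4 [EW]: N:wait,E:car6-GO,S:wait,W:car3-GO | queues: N=0 E=0 S=0 W=0
Car 1 crosses at step 3

3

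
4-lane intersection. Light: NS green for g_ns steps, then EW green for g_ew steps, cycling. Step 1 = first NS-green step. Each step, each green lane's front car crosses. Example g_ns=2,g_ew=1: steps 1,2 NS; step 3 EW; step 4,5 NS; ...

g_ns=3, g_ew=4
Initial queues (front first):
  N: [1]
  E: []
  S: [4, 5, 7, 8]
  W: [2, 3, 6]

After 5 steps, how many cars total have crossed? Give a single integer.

Answer: 6

Derivation:
Step 1 [NS]: N:car1-GO,E:wait,S:car4-GO,W:wait | queues: N=0 E=0 S=3 W=3
Step 2 [NS]: N:empty,E:wait,S:car5-GO,W:wait | queues: N=0 E=0 S=2 W=3
Step 3 [NS]: N:empty,E:wait,S:car7-GO,W:wait | queues: N=0 E=0 S=1 W=3
Step 4 [EW]: N:wait,E:empty,S:wait,W:car2-GO | queues: N=0 E=0 S=1 W=2
Step 5 [EW]: N:wait,E:empty,S:wait,W:car3-GO | queues: N=0 E=0 S=1 W=1
Cars crossed by step 5: 6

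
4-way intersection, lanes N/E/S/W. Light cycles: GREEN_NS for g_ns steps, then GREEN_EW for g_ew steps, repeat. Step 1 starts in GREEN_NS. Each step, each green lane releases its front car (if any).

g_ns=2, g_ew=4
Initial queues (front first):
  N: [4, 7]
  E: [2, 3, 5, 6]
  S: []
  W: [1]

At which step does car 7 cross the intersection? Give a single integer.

Step 1 [NS]: N:car4-GO,E:wait,S:empty,W:wait | queues: N=1 E=4 S=0 W=1
Step 2 [NS]: N:car7-GO,E:wait,S:empty,W:wait | queues: N=0 E=4 S=0 W=1
Step 3 [EW]: N:wait,E:car2-GO,S:wait,W:car1-GO | queues: N=0 E=3 S=0 W=0
Step 4 [EW]: N:wait,E:car3-GO,S:wait,W:empty | queues: N=0 E=2 S=0 W=0
Step 5 [EW]: N:wait,E:car5-GO,S:wait,W:empty | queues: N=0 E=1 S=0 W=0
Step 6 [EW]: N:wait,E:car6-GO,S:wait,W:empty | queues: N=0 E=0 S=0 W=0
Car 7 crosses at step 2

2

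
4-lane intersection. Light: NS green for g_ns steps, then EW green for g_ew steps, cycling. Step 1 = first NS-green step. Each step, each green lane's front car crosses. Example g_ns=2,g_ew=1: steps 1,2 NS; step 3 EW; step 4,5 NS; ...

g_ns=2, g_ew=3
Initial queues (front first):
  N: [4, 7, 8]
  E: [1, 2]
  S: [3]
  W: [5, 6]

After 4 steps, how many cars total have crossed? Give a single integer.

Answer: 7

Derivation:
Step 1 [NS]: N:car4-GO,E:wait,S:car3-GO,W:wait | queues: N=2 E=2 S=0 W=2
Step 2 [NS]: N:car7-GO,E:wait,S:empty,W:wait | queues: N=1 E=2 S=0 W=2
Step 3 [EW]: N:wait,E:car1-GO,S:wait,W:car5-GO | queues: N=1 E=1 S=0 W=1
Step 4 [EW]: N:wait,E:car2-GO,S:wait,W:car6-GO | queues: N=1 E=0 S=0 W=0
Cars crossed by step 4: 7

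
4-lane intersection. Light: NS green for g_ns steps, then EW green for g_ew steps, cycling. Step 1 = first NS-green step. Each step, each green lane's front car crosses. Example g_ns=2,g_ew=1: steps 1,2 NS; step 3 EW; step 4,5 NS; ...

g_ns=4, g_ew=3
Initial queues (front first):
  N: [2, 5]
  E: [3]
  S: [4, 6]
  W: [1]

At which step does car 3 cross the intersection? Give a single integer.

Step 1 [NS]: N:car2-GO,E:wait,S:car4-GO,W:wait | queues: N=1 E=1 S=1 W=1
Step 2 [NS]: N:car5-GO,E:wait,S:car6-GO,W:wait | queues: N=0 E=1 S=0 W=1
Step 3 [NS]: N:empty,E:wait,S:empty,W:wait | queues: N=0 E=1 S=0 W=1
Step 4 [NS]: N:empty,E:wait,S:empty,W:wait | queues: N=0 E=1 S=0 W=1
Step 5 [EW]: N:wait,E:car3-GO,S:wait,W:car1-GO | queues: N=0 E=0 S=0 W=0
Car 3 crosses at step 5

5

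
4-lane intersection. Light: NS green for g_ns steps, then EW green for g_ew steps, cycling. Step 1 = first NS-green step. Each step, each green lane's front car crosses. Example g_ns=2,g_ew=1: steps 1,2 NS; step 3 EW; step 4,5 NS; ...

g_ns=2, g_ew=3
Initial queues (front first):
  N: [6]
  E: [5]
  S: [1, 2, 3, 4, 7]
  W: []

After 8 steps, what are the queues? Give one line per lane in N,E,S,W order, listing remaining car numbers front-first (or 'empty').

Step 1 [NS]: N:car6-GO,E:wait,S:car1-GO,W:wait | queues: N=0 E=1 S=4 W=0
Step 2 [NS]: N:empty,E:wait,S:car2-GO,W:wait | queues: N=0 E=1 S=3 W=0
Step 3 [EW]: N:wait,E:car5-GO,S:wait,W:empty | queues: N=0 E=0 S=3 W=0
Step 4 [EW]: N:wait,E:empty,S:wait,W:empty | queues: N=0 E=0 S=3 W=0
Step 5 [EW]: N:wait,E:empty,S:wait,W:empty | queues: N=0 E=0 S=3 W=0
Step 6 [NS]: N:empty,E:wait,S:car3-GO,W:wait | queues: N=0 E=0 S=2 W=0
Step 7 [NS]: N:empty,E:wait,S:car4-GO,W:wait | queues: N=0 E=0 S=1 W=0
Step 8 [EW]: N:wait,E:empty,S:wait,W:empty | queues: N=0 E=0 S=1 W=0

N: empty
E: empty
S: 7
W: empty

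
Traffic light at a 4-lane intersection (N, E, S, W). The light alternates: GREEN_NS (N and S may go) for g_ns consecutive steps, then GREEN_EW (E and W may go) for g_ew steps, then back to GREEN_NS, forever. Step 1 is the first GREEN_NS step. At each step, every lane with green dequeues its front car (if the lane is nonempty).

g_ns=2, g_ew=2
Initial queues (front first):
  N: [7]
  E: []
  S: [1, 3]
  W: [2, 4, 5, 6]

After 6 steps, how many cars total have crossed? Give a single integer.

Step 1 [NS]: N:car7-GO,E:wait,S:car1-GO,W:wait | queues: N=0 E=0 S=1 W=4
Step 2 [NS]: N:empty,E:wait,S:car3-GO,W:wait | queues: N=0 E=0 S=0 W=4
Step 3 [EW]: N:wait,E:empty,S:wait,W:car2-GO | queues: N=0 E=0 S=0 W=3
Step 4 [EW]: N:wait,E:empty,S:wait,W:car4-GO | queues: N=0 E=0 S=0 W=2
Step 5 [NS]: N:empty,E:wait,S:empty,W:wait | queues: N=0 E=0 S=0 W=2
Step 6 [NS]: N:empty,E:wait,S:empty,W:wait | queues: N=0 E=0 S=0 W=2
Cars crossed by step 6: 5

Answer: 5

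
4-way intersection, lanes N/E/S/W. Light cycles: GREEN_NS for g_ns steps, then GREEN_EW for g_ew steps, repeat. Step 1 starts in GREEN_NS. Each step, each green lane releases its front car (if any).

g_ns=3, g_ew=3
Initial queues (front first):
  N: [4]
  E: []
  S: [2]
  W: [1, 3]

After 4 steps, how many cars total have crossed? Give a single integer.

Step 1 [NS]: N:car4-GO,E:wait,S:car2-GO,W:wait | queues: N=0 E=0 S=0 W=2
Step 2 [NS]: N:empty,E:wait,S:empty,W:wait | queues: N=0 E=0 S=0 W=2
Step 3 [NS]: N:empty,E:wait,S:empty,W:wait | queues: N=0 E=0 S=0 W=2
Step 4 [EW]: N:wait,E:empty,S:wait,W:car1-GO | queues: N=0 E=0 S=0 W=1
Cars crossed by step 4: 3

Answer: 3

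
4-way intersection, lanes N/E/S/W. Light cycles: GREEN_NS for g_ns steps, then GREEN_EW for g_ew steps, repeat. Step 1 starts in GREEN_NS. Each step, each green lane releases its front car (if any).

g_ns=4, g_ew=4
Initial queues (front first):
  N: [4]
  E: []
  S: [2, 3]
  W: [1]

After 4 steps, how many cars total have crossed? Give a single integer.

Answer: 3

Derivation:
Step 1 [NS]: N:car4-GO,E:wait,S:car2-GO,W:wait | queues: N=0 E=0 S=1 W=1
Step 2 [NS]: N:empty,E:wait,S:car3-GO,W:wait | queues: N=0 E=0 S=0 W=1
Step 3 [NS]: N:empty,E:wait,S:empty,W:wait | queues: N=0 E=0 S=0 W=1
Step 4 [NS]: N:empty,E:wait,S:empty,W:wait | queues: N=0 E=0 S=0 W=1
Cars crossed by step 4: 3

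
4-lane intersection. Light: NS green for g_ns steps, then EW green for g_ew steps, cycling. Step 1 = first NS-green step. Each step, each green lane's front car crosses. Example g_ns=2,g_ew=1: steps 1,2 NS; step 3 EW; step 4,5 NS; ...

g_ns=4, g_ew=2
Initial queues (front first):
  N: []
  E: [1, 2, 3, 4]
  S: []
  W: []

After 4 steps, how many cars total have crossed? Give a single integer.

Step 1 [NS]: N:empty,E:wait,S:empty,W:wait | queues: N=0 E=4 S=0 W=0
Step 2 [NS]: N:empty,E:wait,S:empty,W:wait | queues: N=0 E=4 S=0 W=0
Step 3 [NS]: N:empty,E:wait,S:empty,W:wait | queues: N=0 E=4 S=0 W=0
Step 4 [NS]: N:empty,E:wait,S:empty,W:wait | queues: N=0 E=4 S=0 W=0
Cars crossed by step 4: 0

Answer: 0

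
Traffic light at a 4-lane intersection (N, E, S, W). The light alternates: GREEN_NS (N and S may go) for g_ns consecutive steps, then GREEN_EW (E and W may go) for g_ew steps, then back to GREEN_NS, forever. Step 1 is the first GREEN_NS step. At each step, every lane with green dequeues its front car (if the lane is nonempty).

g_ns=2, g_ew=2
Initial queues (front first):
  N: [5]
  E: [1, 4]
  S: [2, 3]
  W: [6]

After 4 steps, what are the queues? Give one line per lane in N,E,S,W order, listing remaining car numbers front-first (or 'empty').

Step 1 [NS]: N:car5-GO,E:wait,S:car2-GO,W:wait | queues: N=0 E=2 S=1 W=1
Step 2 [NS]: N:empty,E:wait,S:car3-GO,W:wait | queues: N=0 E=2 S=0 W=1
Step 3 [EW]: N:wait,E:car1-GO,S:wait,W:car6-GO | queues: N=0 E=1 S=0 W=0
Step 4 [EW]: N:wait,E:car4-GO,S:wait,W:empty | queues: N=0 E=0 S=0 W=0

N: empty
E: empty
S: empty
W: empty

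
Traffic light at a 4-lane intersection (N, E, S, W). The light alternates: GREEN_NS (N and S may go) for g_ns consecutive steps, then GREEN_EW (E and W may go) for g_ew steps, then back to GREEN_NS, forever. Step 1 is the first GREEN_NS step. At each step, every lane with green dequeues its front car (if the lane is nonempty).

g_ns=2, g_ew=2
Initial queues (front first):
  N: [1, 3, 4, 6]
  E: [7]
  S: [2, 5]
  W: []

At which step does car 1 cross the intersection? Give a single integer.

Step 1 [NS]: N:car1-GO,E:wait,S:car2-GO,W:wait | queues: N=3 E=1 S=1 W=0
Step 2 [NS]: N:car3-GO,E:wait,S:car5-GO,W:wait | queues: N=2 E=1 S=0 W=0
Step 3 [EW]: N:wait,E:car7-GO,S:wait,W:empty | queues: N=2 E=0 S=0 W=0
Step 4 [EW]: N:wait,E:empty,S:wait,W:empty | queues: N=2 E=0 S=0 W=0
Step 5 [NS]: N:car4-GO,E:wait,S:empty,W:wait | queues: N=1 E=0 S=0 W=0
Step 6 [NS]: N:car6-GO,E:wait,S:empty,W:wait | queues: N=0 E=0 S=0 W=0
Car 1 crosses at step 1

1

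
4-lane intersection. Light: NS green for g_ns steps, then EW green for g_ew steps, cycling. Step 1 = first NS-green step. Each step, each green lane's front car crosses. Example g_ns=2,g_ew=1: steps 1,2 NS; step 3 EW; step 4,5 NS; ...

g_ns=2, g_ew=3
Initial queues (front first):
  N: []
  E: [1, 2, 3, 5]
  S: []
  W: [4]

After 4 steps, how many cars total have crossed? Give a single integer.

Answer: 3

Derivation:
Step 1 [NS]: N:empty,E:wait,S:empty,W:wait | queues: N=0 E=4 S=0 W=1
Step 2 [NS]: N:empty,E:wait,S:empty,W:wait | queues: N=0 E=4 S=0 W=1
Step 3 [EW]: N:wait,E:car1-GO,S:wait,W:car4-GO | queues: N=0 E=3 S=0 W=0
Step 4 [EW]: N:wait,E:car2-GO,S:wait,W:empty | queues: N=0 E=2 S=0 W=0
Cars crossed by step 4: 3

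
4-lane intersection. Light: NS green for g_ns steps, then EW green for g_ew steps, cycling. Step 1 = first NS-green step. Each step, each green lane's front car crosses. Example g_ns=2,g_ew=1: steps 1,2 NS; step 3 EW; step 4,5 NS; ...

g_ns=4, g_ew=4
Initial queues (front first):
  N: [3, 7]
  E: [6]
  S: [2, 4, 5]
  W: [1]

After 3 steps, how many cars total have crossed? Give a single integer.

Answer: 5

Derivation:
Step 1 [NS]: N:car3-GO,E:wait,S:car2-GO,W:wait | queues: N=1 E=1 S=2 W=1
Step 2 [NS]: N:car7-GO,E:wait,S:car4-GO,W:wait | queues: N=0 E=1 S=1 W=1
Step 3 [NS]: N:empty,E:wait,S:car5-GO,W:wait | queues: N=0 E=1 S=0 W=1
Cars crossed by step 3: 5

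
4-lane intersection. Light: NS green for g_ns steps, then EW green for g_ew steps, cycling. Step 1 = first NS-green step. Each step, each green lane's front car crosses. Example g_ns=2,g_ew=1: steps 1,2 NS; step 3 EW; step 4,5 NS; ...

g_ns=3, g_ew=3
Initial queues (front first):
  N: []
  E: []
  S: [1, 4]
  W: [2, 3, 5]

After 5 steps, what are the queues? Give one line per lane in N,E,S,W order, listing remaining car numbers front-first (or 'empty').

Step 1 [NS]: N:empty,E:wait,S:car1-GO,W:wait | queues: N=0 E=0 S=1 W=3
Step 2 [NS]: N:empty,E:wait,S:car4-GO,W:wait | queues: N=0 E=0 S=0 W=3
Step 3 [NS]: N:empty,E:wait,S:empty,W:wait | queues: N=0 E=0 S=0 W=3
Step 4 [EW]: N:wait,E:empty,S:wait,W:car2-GO | queues: N=0 E=0 S=0 W=2
Step 5 [EW]: N:wait,E:empty,S:wait,W:car3-GO | queues: N=0 E=0 S=0 W=1

N: empty
E: empty
S: empty
W: 5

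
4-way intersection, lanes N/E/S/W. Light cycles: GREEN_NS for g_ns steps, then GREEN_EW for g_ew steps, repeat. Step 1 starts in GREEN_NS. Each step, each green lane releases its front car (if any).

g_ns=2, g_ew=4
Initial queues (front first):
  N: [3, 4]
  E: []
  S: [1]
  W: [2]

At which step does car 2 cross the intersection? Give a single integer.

Step 1 [NS]: N:car3-GO,E:wait,S:car1-GO,W:wait | queues: N=1 E=0 S=0 W=1
Step 2 [NS]: N:car4-GO,E:wait,S:empty,W:wait | queues: N=0 E=0 S=0 W=1
Step 3 [EW]: N:wait,E:empty,S:wait,W:car2-GO | queues: N=0 E=0 S=0 W=0
Car 2 crosses at step 3

3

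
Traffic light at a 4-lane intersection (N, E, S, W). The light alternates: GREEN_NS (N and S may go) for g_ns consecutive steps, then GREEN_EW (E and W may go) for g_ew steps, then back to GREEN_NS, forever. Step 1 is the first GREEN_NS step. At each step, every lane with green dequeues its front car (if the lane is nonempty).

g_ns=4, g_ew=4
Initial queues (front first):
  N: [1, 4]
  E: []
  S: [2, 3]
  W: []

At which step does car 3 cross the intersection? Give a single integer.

Step 1 [NS]: N:car1-GO,E:wait,S:car2-GO,W:wait | queues: N=1 E=0 S=1 W=0
Step 2 [NS]: N:car4-GO,E:wait,S:car3-GO,W:wait | queues: N=0 E=0 S=0 W=0
Car 3 crosses at step 2

2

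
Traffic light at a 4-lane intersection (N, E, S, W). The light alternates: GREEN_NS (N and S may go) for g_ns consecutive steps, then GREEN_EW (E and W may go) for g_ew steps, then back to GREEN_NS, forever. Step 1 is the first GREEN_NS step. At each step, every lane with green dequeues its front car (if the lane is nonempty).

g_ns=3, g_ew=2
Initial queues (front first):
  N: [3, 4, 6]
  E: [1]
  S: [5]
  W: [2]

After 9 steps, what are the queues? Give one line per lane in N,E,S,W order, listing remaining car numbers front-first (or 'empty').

Step 1 [NS]: N:car3-GO,E:wait,S:car5-GO,W:wait | queues: N=2 E=1 S=0 W=1
Step 2 [NS]: N:car4-GO,E:wait,S:empty,W:wait | queues: N=1 E=1 S=0 W=1
Step 3 [NS]: N:car6-GO,E:wait,S:empty,W:wait | queues: N=0 E=1 S=0 W=1
Step 4 [EW]: N:wait,E:car1-GO,S:wait,W:car2-GO | queues: N=0 E=0 S=0 W=0

N: empty
E: empty
S: empty
W: empty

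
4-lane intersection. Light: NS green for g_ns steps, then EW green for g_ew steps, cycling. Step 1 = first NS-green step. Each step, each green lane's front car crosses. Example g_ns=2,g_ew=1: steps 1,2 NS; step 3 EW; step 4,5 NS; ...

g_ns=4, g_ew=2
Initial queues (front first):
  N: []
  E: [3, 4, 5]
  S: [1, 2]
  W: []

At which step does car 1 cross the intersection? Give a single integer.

Step 1 [NS]: N:empty,E:wait,S:car1-GO,W:wait | queues: N=0 E=3 S=1 W=0
Step 2 [NS]: N:empty,E:wait,S:car2-GO,W:wait | queues: N=0 E=3 S=0 W=0
Step 3 [NS]: N:empty,E:wait,S:empty,W:wait | queues: N=0 E=3 S=0 W=0
Step 4 [NS]: N:empty,E:wait,S:empty,W:wait | queues: N=0 E=3 S=0 W=0
Step 5 [EW]: N:wait,E:car3-GO,S:wait,W:empty | queues: N=0 E=2 S=0 W=0
Step 6 [EW]: N:wait,E:car4-GO,S:wait,W:empty | queues: N=0 E=1 S=0 W=0
Step 7 [NS]: N:empty,E:wait,S:empty,W:wait | queues: N=0 E=1 S=0 W=0
Step 8 [NS]: N:empty,E:wait,S:empty,W:wait | queues: N=0 E=1 S=0 W=0
Step 9 [NS]: N:empty,E:wait,S:empty,W:wait | queues: N=0 E=1 S=0 W=0
Step 10 [NS]: N:empty,E:wait,S:empty,W:wait | queues: N=0 E=1 S=0 W=0
Step 11 [EW]: N:wait,E:car5-GO,S:wait,W:empty | queues: N=0 E=0 S=0 W=0
Car 1 crosses at step 1

1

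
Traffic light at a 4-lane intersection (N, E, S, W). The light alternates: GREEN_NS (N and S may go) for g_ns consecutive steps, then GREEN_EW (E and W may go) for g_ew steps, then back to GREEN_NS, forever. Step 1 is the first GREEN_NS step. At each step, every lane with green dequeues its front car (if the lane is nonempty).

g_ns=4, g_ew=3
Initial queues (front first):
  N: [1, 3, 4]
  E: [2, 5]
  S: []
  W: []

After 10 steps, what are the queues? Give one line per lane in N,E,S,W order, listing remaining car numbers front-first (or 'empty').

Step 1 [NS]: N:car1-GO,E:wait,S:empty,W:wait | queues: N=2 E=2 S=0 W=0
Step 2 [NS]: N:car3-GO,E:wait,S:empty,W:wait | queues: N=1 E=2 S=0 W=0
Step 3 [NS]: N:car4-GO,E:wait,S:empty,W:wait | queues: N=0 E=2 S=0 W=0
Step 4 [NS]: N:empty,E:wait,S:empty,W:wait | queues: N=0 E=2 S=0 W=0
Step 5 [EW]: N:wait,E:car2-GO,S:wait,W:empty | queues: N=0 E=1 S=0 W=0
Step 6 [EW]: N:wait,E:car5-GO,S:wait,W:empty | queues: N=0 E=0 S=0 W=0

N: empty
E: empty
S: empty
W: empty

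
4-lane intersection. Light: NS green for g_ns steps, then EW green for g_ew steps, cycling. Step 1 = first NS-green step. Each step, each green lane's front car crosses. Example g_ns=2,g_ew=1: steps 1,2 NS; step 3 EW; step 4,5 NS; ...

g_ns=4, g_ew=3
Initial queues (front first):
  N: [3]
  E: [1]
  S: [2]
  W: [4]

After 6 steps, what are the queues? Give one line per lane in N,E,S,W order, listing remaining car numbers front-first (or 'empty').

Step 1 [NS]: N:car3-GO,E:wait,S:car2-GO,W:wait | queues: N=0 E=1 S=0 W=1
Step 2 [NS]: N:empty,E:wait,S:empty,W:wait | queues: N=0 E=1 S=0 W=1
Step 3 [NS]: N:empty,E:wait,S:empty,W:wait | queues: N=0 E=1 S=0 W=1
Step 4 [NS]: N:empty,E:wait,S:empty,W:wait | queues: N=0 E=1 S=0 W=1
Step 5 [EW]: N:wait,E:car1-GO,S:wait,W:car4-GO | queues: N=0 E=0 S=0 W=0

N: empty
E: empty
S: empty
W: empty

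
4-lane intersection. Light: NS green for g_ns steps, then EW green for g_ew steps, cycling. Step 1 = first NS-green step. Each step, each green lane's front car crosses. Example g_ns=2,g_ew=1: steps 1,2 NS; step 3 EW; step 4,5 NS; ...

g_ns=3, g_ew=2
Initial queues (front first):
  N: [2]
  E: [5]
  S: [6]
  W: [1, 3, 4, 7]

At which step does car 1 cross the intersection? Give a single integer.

Step 1 [NS]: N:car2-GO,E:wait,S:car6-GO,W:wait | queues: N=0 E=1 S=0 W=4
Step 2 [NS]: N:empty,E:wait,S:empty,W:wait | queues: N=0 E=1 S=0 W=4
Step 3 [NS]: N:empty,E:wait,S:empty,W:wait | queues: N=0 E=1 S=0 W=4
Step 4 [EW]: N:wait,E:car5-GO,S:wait,W:car1-GO | queues: N=0 E=0 S=0 W=3
Step 5 [EW]: N:wait,E:empty,S:wait,W:car3-GO | queues: N=0 E=0 S=0 W=2
Step 6 [NS]: N:empty,E:wait,S:empty,W:wait | queues: N=0 E=0 S=0 W=2
Step 7 [NS]: N:empty,E:wait,S:empty,W:wait | queues: N=0 E=0 S=0 W=2
Step 8 [NS]: N:empty,E:wait,S:empty,W:wait | queues: N=0 E=0 S=0 W=2
Step 9 [EW]: N:wait,E:empty,S:wait,W:car4-GO | queues: N=0 E=0 S=0 W=1
Step 10 [EW]: N:wait,E:empty,S:wait,W:car7-GO | queues: N=0 E=0 S=0 W=0
Car 1 crosses at step 4

4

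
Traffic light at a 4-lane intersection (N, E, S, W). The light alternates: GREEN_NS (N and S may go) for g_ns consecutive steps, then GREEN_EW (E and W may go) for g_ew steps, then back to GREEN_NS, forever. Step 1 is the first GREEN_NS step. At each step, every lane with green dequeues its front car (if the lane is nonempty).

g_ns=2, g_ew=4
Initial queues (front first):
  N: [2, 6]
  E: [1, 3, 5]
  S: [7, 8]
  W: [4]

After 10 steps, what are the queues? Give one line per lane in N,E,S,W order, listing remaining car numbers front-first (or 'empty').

Step 1 [NS]: N:car2-GO,E:wait,S:car7-GO,W:wait | queues: N=1 E=3 S=1 W=1
Step 2 [NS]: N:car6-GO,E:wait,S:car8-GO,W:wait | queues: N=0 E=3 S=0 W=1
Step 3 [EW]: N:wait,E:car1-GO,S:wait,W:car4-GO | queues: N=0 E=2 S=0 W=0
Step 4 [EW]: N:wait,E:car3-GO,S:wait,W:empty | queues: N=0 E=1 S=0 W=0
Step 5 [EW]: N:wait,E:car5-GO,S:wait,W:empty | queues: N=0 E=0 S=0 W=0

N: empty
E: empty
S: empty
W: empty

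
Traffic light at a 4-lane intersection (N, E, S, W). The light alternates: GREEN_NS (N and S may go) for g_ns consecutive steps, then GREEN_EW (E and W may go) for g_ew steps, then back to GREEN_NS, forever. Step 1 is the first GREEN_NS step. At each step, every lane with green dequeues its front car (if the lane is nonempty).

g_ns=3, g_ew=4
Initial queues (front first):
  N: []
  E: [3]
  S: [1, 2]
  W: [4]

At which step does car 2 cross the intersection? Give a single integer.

Step 1 [NS]: N:empty,E:wait,S:car1-GO,W:wait | queues: N=0 E=1 S=1 W=1
Step 2 [NS]: N:empty,E:wait,S:car2-GO,W:wait | queues: N=0 E=1 S=0 W=1
Step 3 [NS]: N:empty,E:wait,S:empty,W:wait | queues: N=0 E=1 S=0 W=1
Step 4 [EW]: N:wait,E:car3-GO,S:wait,W:car4-GO | queues: N=0 E=0 S=0 W=0
Car 2 crosses at step 2

2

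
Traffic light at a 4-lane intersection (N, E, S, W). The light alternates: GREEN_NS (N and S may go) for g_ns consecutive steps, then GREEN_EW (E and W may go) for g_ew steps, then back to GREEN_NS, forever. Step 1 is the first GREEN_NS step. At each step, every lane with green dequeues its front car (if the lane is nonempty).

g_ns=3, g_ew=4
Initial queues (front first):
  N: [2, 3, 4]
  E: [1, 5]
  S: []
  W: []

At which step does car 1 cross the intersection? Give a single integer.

Step 1 [NS]: N:car2-GO,E:wait,S:empty,W:wait | queues: N=2 E=2 S=0 W=0
Step 2 [NS]: N:car3-GO,E:wait,S:empty,W:wait | queues: N=1 E=2 S=0 W=0
Step 3 [NS]: N:car4-GO,E:wait,S:empty,W:wait | queues: N=0 E=2 S=0 W=0
Step 4 [EW]: N:wait,E:car1-GO,S:wait,W:empty | queues: N=0 E=1 S=0 W=0
Step 5 [EW]: N:wait,E:car5-GO,S:wait,W:empty | queues: N=0 E=0 S=0 W=0
Car 1 crosses at step 4

4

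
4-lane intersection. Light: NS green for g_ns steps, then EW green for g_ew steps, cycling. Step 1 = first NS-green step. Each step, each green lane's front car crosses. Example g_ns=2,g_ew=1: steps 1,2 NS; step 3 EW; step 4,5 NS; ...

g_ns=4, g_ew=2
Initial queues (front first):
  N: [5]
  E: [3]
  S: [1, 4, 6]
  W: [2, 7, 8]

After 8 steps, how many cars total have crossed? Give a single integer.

Answer: 7

Derivation:
Step 1 [NS]: N:car5-GO,E:wait,S:car1-GO,W:wait | queues: N=0 E=1 S=2 W=3
Step 2 [NS]: N:empty,E:wait,S:car4-GO,W:wait | queues: N=0 E=1 S=1 W=3
Step 3 [NS]: N:empty,E:wait,S:car6-GO,W:wait | queues: N=0 E=1 S=0 W=3
Step 4 [NS]: N:empty,E:wait,S:empty,W:wait | queues: N=0 E=1 S=0 W=3
Step 5 [EW]: N:wait,E:car3-GO,S:wait,W:car2-GO | queues: N=0 E=0 S=0 W=2
Step 6 [EW]: N:wait,E:empty,S:wait,W:car7-GO | queues: N=0 E=0 S=0 W=1
Step 7 [NS]: N:empty,E:wait,S:empty,W:wait | queues: N=0 E=0 S=0 W=1
Step 8 [NS]: N:empty,E:wait,S:empty,W:wait | queues: N=0 E=0 S=0 W=1
Cars crossed by step 8: 7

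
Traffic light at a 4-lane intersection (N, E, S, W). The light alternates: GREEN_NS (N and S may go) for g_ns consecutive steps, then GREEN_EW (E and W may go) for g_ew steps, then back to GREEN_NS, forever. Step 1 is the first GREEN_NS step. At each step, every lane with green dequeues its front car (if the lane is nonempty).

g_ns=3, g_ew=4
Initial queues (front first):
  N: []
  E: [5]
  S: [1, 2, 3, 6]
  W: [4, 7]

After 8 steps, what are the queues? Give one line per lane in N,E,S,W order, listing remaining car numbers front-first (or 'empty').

Step 1 [NS]: N:empty,E:wait,S:car1-GO,W:wait | queues: N=0 E=1 S=3 W=2
Step 2 [NS]: N:empty,E:wait,S:car2-GO,W:wait | queues: N=0 E=1 S=2 W=2
Step 3 [NS]: N:empty,E:wait,S:car3-GO,W:wait | queues: N=0 E=1 S=1 W=2
Step 4 [EW]: N:wait,E:car5-GO,S:wait,W:car4-GO | queues: N=0 E=0 S=1 W=1
Step 5 [EW]: N:wait,E:empty,S:wait,W:car7-GO | queues: N=0 E=0 S=1 W=0
Step 6 [EW]: N:wait,E:empty,S:wait,W:empty | queues: N=0 E=0 S=1 W=0
Step 7 [EW]: N:wait,E:empty,S:wait,W:empty | queues: N=0 E=0 S=1 W=0
Step 8 [NS]: N:empty,E:wait,S:car6-GO,W:wait | queues: N=0 E=0 S=0 W=0

N: empty
E: empty
S: empty
W: empty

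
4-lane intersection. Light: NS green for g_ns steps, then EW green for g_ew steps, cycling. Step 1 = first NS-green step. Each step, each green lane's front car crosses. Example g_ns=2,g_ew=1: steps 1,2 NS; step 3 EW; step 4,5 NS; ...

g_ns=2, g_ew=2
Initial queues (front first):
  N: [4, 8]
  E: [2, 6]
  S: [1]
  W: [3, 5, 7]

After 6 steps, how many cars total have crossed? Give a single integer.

Step 1 [NS]: N:car4-GO,E:wait,S:car1-GO,W:wait | queues: N=1 E=2 S=0 W=3
Step 2 [NS]: N:car8-GO,E:wait,S:empty,W:wait | queues: N=0 E=2 S=0 W=3
Step 3 [EW]: N:wait,E:car2-GO,S:wait,W:car3-GO | queues: N=0 E=1 S=0 W=2
Step 4 [EW]: N:wait,E:car6-GO,S:wait,W:car5-GO | queues: N=0 E=0 S=0 W=1
Step 5 [NS]: N:empty,E:wait,S:empty,W:wait | queues: N=0 E=0 S=0 W=1
Step 6 [NS]: N:empty,E:wait,S:empty,W:wait | queues: N=0 E=0 S=0 W=1
Cars crossed by step 6: 7

Answer: 7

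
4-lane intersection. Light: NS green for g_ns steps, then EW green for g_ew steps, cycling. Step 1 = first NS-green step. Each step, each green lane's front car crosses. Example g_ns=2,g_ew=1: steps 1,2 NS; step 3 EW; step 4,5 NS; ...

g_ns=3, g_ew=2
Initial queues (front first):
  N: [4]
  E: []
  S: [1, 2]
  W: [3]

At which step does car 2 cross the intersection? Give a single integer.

Step 1 [NS]: N:car4-GO,E:wait,S:car1-GO,W:wait | queues: N=0 E=0 S=1 W=1
Step 2 [NS]: N:empty,E:wait,S:car2-GO,W:wait | queues: N=0 E=0 S=0 W=1
Step 3 [NS]: N:empty,E:wait,S:empty,W:wait | queues: N=0 E=0 S=0 W=1
Step 4 [EW]: N:wait,E:empty,S:wait,W:car3-GO | queues: N=0 E=0 S=0 W=0
Car 2 crosses at step 2

2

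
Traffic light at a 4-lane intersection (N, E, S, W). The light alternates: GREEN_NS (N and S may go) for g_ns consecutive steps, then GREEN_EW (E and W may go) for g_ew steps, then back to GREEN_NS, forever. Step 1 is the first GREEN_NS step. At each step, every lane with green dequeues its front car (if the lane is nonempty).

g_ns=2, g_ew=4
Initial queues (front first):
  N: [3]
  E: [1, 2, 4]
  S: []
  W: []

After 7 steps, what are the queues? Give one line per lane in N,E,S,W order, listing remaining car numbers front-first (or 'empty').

Step 1 [NS]: N:car3-GO,E:wait,S:empty,W:wait | queues: N=0 E=3 S=0 W=0
Step 2 [NS]: N:empty,E:wait,S:empty,W:wait | queues: N=0 E=3 S=0 W=0
Step 3 [EW]: N:wait,E:car1-GO,S:wait,W:empty | queues: N=0 E=2 S=0 W=0
Step 4 [EW]: N:wait,E:car2-GO,S:wait,W:empty | queues: N=0 E=1 S=0 W=0
Step 5 [EW]: N:wait,E:car4-GO,S:wait,W:empty | queues: N=0 E=0 S=0 W=0

N: empty
E: empty
S: empty
W: empty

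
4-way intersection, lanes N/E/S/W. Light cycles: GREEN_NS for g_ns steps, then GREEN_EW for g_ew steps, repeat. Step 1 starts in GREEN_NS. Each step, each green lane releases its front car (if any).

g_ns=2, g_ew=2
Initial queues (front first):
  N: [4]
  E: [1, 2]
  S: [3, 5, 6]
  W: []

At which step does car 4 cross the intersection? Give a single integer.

Step 1 [NS]: N:car4-GO,E:wait,S:car3-GO,W:wait | queues: N=0 E=2 S=2 W=0
Step 2 [NS]: N:empty,E:wait,S:car5-GO,W:wait | queues: N=0 E=2 S=1 W=0
Step 3 [EW]: N:wait,E:car1-GO,S:wait,W:empty | queues: N=0 E=1 S=1 W=0
Step 4 [EW]: N:wait,E:car2-GO,S:wait,W:empty | queues: N=0 E=0 S=1 W=0
Step 5 [NS]: N:empty,E:wait,S:car6-GO,W:wait | queues: N=0 E=0 S=0 W=0
Car 4 crosses at step 1

1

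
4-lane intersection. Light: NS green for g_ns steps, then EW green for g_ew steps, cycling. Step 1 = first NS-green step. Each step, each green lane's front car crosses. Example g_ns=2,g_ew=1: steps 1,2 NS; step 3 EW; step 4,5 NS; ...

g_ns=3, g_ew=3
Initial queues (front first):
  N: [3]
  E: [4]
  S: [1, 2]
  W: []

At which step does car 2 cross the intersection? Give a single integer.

Step 1 [NS]: N:car3-GO,E:wait,S:car1-GO,W:wait | queues: N=0 E=1 S=1 W=0
Step 2 [NS]: N:empty,E:wait,S:car2-GO,W:wait | queues: N=0 E=1 S=0 W=0
Step 3 [NS]: N:empty,E:wait,S:empty,W:wait | queues: N=0 E=1 S=0 W=0
Step 4 [EW]: N:wait,E:car4-GO,S:wait,W:empty | queues: N=0 E=0 S=0 W=0
Car 2 crosses at step 2

2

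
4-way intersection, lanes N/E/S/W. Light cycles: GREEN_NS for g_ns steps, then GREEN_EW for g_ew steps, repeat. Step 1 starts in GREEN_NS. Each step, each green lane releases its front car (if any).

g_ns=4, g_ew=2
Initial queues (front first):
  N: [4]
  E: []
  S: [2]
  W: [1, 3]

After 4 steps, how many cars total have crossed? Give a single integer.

Step 1 [NS]: N:car4-GO,E:wait,S:car2-GO,W:wait | queues: N=0 E=0 S=0 W=2
Step 2 [NS]: N:empty,E:wait,S:empty,W:wait | queues: N=0 E=0 S=0 W=2
Step 3 [NS]: N:empty,E:wait,S:empty,W:wait | queues: N=0 E=0 S=0 W=2
Step 4 [NS]: N:empty,E:wait,S:empty,W:wait | queues: N=0 E=0 S=0 W=2
Cars crossed by step 4: 2

Answer: 2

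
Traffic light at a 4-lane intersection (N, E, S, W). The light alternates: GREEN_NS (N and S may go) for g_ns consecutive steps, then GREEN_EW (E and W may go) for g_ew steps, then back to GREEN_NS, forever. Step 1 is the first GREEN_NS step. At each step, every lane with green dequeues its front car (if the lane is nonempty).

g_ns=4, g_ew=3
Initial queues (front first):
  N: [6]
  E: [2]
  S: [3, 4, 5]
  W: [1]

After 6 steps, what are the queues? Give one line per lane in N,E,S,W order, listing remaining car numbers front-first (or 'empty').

Step 1 [NS]: N:car6-GO,E:wait,S:car3-GO,W:wait | queues: N=0 E=1 S=2 W=1
Step 2 [NS]: N:empty,E:wait,S:car4-GO,W:wait | queues: N=0 E=1 S=1 W=1
Step 3 [NS]: N:empty,E:wait,S:car5-GO,W:wait | queues: N=0 E=1 S=0 W=1
Step 4 [NS]: N:empty,E:wait,S:empty,W:wait | queues: N=0 E=1 S=0 W=1
Step 5 [EW]: N:wait,E:car2-GO,S:wait,W:car1-GO | queues: N=0 E=0 S=0 W=0

N: empty
E: empty
S: empty
W: empty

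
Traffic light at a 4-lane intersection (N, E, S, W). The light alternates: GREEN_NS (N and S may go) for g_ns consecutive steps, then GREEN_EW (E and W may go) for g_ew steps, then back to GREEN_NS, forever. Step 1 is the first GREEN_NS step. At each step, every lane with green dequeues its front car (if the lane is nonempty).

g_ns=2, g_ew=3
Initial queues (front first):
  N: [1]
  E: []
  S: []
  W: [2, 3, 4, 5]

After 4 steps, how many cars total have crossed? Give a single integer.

Step 1 [NS]: N:car1-GO,E:wait,S:empty,W:wait | queues: N=0 E=0 S=0 W=4
Step 2 [NS]: N:empty,E:wait,S:empty,W:wait | queues: N=0 E=0 S=0 W=4
Step 3 [EW]: N:wait,E:empty,S:wait,W:car2-GO | queues: N=0 E=0 S=0 W=3
Step 4 [EW]: N:wait,E:empty,S:wait,W:car3-GO | queues: N=0 E=0 S=0 W=2
Cars crossed by step 4: 3

Answer: 3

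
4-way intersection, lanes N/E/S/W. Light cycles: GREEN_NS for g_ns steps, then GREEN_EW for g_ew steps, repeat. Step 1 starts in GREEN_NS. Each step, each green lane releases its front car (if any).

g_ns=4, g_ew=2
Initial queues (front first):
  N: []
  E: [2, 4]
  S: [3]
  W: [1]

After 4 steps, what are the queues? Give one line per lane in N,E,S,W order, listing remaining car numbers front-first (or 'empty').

Step 1 [NS]: N:empty,E:wait,S:car3-GO,W:wait | queues: N=0 E=2 S=0 W=1
Step 2 [NS]: N:empty,E:wait,S:empty,W:wait | queues: N=0 E=2 S=0 W=1
Step 3 [NS]: N:empty,E:wait,S:empty,W:wait | queues: N=0 E=2 S=0 W=1
Step 4 [NS]: N:empty,E:wait,S:empty,W:wait | queues: N=0 E=2 S=0 W=1

N: empty
E: 2 4
S: empty
W: 1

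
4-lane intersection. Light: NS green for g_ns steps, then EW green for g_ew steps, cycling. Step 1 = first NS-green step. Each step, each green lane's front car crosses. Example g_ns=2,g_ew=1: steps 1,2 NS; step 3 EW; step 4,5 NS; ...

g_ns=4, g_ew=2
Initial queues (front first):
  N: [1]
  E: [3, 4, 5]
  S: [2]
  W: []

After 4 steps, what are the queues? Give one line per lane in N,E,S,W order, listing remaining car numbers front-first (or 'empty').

Step 1 [NS]: N:car1-GO,E:wait,S:car2-GO,W:wait | queues: N=0 E=3 S=0 W=0
Step 2 [NS]: N:empty,E:wait,S:empty,W:wait | queues: N=0 E=3 S=0 W=0
Step 3 [NS]: N:empty,E:wait,S:empty,W:wait | queues: N=0 E=3 S=0 W=0
Step 4 [NS]: N:empty,E:wait,S:empty,W:wait | queues: N=0 E=3 S=0 W=0

N: empty
E: 3 4 5
S: empty
W: empty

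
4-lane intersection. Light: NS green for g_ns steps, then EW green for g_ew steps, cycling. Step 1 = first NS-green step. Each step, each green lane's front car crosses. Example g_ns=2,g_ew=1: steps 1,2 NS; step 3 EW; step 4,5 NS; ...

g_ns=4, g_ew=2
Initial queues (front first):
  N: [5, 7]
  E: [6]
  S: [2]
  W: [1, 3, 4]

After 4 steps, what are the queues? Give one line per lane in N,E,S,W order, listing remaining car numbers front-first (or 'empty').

Step 1 [NS]: N:car5-GO,E:wait,S:car2-GO,W:wait | queues: N=1 E=1 S=0 W=3
Step 2 [NS]: N:car7-GO,E:wait,S:empty,W:wait | queues: N=0 E=1 S=0 W=3
Step 3 [NS]: N:empty,E:wait,S:empty,W:wait | queues: N=0 E=1 S=0 W=3
Step 4 [NS]: N:empty,E:wait,S:empty,W:wait | queues: N=0 E=1 S=0 W=3

N: empty
E: 6
S: empty
W: 1 3 4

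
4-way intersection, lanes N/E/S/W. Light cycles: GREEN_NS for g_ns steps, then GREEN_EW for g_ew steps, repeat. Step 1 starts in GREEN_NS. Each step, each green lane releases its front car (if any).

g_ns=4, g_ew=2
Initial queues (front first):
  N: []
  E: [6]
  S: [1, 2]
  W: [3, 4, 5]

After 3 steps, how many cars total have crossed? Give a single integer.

Answer: 2

Derivation:
Step 1 [NS]: N:empty,E:wait,S:car1-GO,W:wait | queues: N=0 E=1 S=1 W=3
Step 2 [NS]: N:empty,E:wait,S:car2-GO,W:wait | queues: N=0 E=1 S=0 W=3
Step 3 [NS]: N:empty,E:wait,S:empty,W:wait | queues: N=0 E=1 S=0 W=3
Cars crossed by step 3: 2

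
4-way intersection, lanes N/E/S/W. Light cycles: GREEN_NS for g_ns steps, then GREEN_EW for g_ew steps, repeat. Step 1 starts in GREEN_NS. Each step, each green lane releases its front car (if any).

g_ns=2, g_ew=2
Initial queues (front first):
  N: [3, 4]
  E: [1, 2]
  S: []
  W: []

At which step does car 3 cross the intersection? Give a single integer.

Step 1 [NS]: N:car3-GO,E:wait,S:empty,W:wait | queues: N=1 E=2 S=0 W=0
Step 2 [NS]: N:car4-GO,E:wait,S:empty,W:wait | queues: N=0 E=2 S=0 W=0
Step 3 [EW]: N:wait,E:car1-GO,S:wait,W:empty | queues: N=0 E=1 S=0 W=0
Step 4 [EW]: N:wait,E:car2-GO,S:wait,W:empty | queues: N=0 E=0 S=0 W=0
Car 3 crosses at step 1

1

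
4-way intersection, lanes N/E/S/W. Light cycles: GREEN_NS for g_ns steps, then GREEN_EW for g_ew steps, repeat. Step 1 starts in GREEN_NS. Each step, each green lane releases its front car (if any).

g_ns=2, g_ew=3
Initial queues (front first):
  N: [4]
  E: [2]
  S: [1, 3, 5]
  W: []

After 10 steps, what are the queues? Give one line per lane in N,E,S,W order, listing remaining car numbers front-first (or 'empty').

Step 1 [NS]: N:car4-GO,E:wait,S:car1-GO,W:wait | queues: N=0 E=1 S=2 W=0
Step 2 [NS]: N:empty,E:wait,S:car3-GO,W:wait | queues: N=0 E=1 S=1 W=0
Step 3 [EW]: N:wait,E:car2-GO,S:wait,W:empty | queues: N=0 E=0 S=1 W=0
Step 4 [EW]: N:wait,E:empty,S:wait,W:empty | queues: N=0 E=0 S=1 W=0
Step 5 [EW]: N:wait,E:empty,S:wait,W:empty | queues: N=0 E=0 S=1 W=0
Step 6 [NS]: N:empty,E:wait,S:car5-GO,W:wait | queues: N=0 E=0 S=0 W=0

N: empty
E: empty
S: empty
W: empty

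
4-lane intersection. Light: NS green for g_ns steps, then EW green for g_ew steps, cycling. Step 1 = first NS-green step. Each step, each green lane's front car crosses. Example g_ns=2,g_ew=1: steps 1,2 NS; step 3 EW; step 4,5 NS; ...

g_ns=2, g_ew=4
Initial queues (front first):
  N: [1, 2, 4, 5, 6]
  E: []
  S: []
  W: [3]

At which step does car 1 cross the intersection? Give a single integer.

Step 1 [NS]: N:car1-GO,E:wait,S:empty,W:wait | queues: N=4 E=0 S=0 W=1
Step 2 [NS]: N:car2-GO,E:wait,S:empty,W:wait | queues: N=3 E=0 S=0 W=1
Step 3 [EW]: N:wait,E:empty,S:wait,W:car3-GO | queues: N=3 E=0 S=0 W=0
Step 4 [EW]: N:wait,E:empty,S:wait,W:empty | queues: N=3 E=0 S=0 W=0
Step 5 [EW]: N:wait,E:empty,S:wait,W:empty | queues: N=3 E=0 S=0 W=0
Step 6 [EW]: N:wait,E:empty,S:wait,W:empty | queues: N=3 E=0 S=0 W=0
Step 7 [NS]: N:car4-GO,E:wait,S:empty,W:wait | queues: N=2 E=0 S=0 W=0
Step 8 [NS]: N:car5-GO,E:wait,S:empty,W:wait | queues: N=1 E=0 S=0 W=0
Step 9 [EW]: N:wait,E:empty,S:wait,W:empty | queues: N=1 E=0 S=0 W=0
Step 10 [EW]: N:wait,E:empty,S:wait,W:empty | queues: N=1 E=0 S=0 W=0
Step 11 [EW]: N:wait,E:empty,S:wait,W:empty | queues: N=1 E=0 S=0 W=0
Step 12 [EW]: N:wait,E:empty,S:wait,W:empty | queues: N=1 E=0 S=0 W=0
Step 13 [NS]: N:car6-GO,E:wait,S:empty,W:wait | queues: N=0 E=0 S=0 W=0
Car 1 crosses at step 1

1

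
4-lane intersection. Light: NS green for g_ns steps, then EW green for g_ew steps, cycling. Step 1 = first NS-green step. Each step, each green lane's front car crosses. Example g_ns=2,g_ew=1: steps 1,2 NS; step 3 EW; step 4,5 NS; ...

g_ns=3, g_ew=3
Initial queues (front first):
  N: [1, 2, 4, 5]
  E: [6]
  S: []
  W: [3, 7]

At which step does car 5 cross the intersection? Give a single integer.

Step 1 [NS]: N:car1-GO,E:wait,S:empty,W:wait | queues: N=3 E=1 S=0 W=2
Step 2 [NS]: N:car2-GO,E:wait,S:empty,W:wait | queues: N=2 E=1 S=0 W=2
Step 3 [NS]: N:car4-GO,E:wait,S:empty,W:wait | queues: N=1 E=1 S=0 W=2
Step 4 [EW]: N:wait,E:car6-GO,S:wait,W:car3-GO | queues: N=1 E=0 S=0 W=1
Step 5 [EW]: N:wait,E:empty,S:wait,W:car7-GO | queues: N=1 E=0 S=0 W=0
Step 6 [EW]: N:wait,E:empty,S:wait,W:empty | queues: N=1 E=0 S=0 W=0
Step 7 [NS]: N:car5-GO,E:wait,S:empty,W:wait | queues: N=0 E=0 S=0 W=0
Car 5 crosses at step 7

7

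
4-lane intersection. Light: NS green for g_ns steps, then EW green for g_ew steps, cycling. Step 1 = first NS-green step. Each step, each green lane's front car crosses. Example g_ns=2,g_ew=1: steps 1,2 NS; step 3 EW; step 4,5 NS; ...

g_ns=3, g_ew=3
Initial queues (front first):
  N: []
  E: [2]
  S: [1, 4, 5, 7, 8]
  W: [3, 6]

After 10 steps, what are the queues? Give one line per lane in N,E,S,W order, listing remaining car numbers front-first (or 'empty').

Step 1 [NS]: N:empty,E:wait,S:car1-GO,W:wait | queues: N=0 E=1 S=4 W=2
Step 2 [NS]: N:empty,E:wait,S:car4-GO,W:wait | queues: N=0 E=1 S=3 W=2
Step 3 [NS]: N:empty,E:wait,S:car5-GO,W:wait | queues: N=0 E=1 S=2 W=2
Step 4 [EW]: N:wait,E:car2-GO,S:wait,W:car3-GO | queues: N=0 E=0 S=2 W=1
Step 5 [EW]: N:wait,E:empty,S:wait,W:car6-GO | queues: N=0 E=0 S=2 W=0
Step 6 [EW]: N:wait,E:empty,S:wait,W:empty | queues: N=0 E=0 S=2 W=0
Step 7 [NS]: N:empty,E:wait,S:car7-GO,W:wait | queues: N=0 E=0 S=1 W=0
Step 8 [NS]: N:empty,E:wait,S:car8-GO,W:wait | queues: N=0 E=0 S=0 W=0

N: empty
E: empty
S: empty
W: empty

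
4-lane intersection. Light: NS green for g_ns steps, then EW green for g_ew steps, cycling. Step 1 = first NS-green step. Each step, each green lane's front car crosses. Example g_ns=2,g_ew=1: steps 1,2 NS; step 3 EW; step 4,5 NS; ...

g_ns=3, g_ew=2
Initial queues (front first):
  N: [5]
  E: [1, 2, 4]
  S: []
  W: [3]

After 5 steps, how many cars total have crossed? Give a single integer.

Step 1 [NS]: N:car5-GO,E:wait,S:empty,W:wait | queues: N=0 E=3 S=0 W=1
Step 2 [NS]: N:empty,E:wait,S:empty,W:wait | queues: N=0 E=3 S=0 W=1
Step 3 [NS]: N:empty,E:wait,S:empty,W:wait | queues: N=0 E=3 S=0 W=1
Step 4 [EW]: N:wait,E:car1-GO,S:wait,W:car3-GO | queues: N=0 E=2 S=0 W=0
Step 5 [EW]: N:wait,E:car2-GO,S:wait,W:empty | queues: N=0 E=1 S=0 W=0
Cars crossed by step 5: 4

Answer: 4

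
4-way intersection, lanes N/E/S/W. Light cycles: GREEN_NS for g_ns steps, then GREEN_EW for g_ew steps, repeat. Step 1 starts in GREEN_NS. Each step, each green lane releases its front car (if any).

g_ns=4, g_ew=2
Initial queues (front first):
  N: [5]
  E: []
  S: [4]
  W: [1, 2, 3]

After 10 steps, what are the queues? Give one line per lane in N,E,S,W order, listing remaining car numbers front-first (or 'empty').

Step 1 [NS]: N:car5-GO,E:wait,S:car4-GO,W:wait | queues: N=0 E=0 S=0 W=3
Step 2 [NS]: N:empty,E:wait,S:empty,W:wait | queues: N=0 E=0 S=0 W=3
Step 3 [NS]: N:empty,E:wait,S:empty,W:wait | queues: N=0 E=0 S=0 W=3
Step 4 [NS]: N:empty,E:wait,S:empty,W:wait | queues: N=0 E=0 S=0 W=3
Step 5 [EW]: N:wait,E:empty,S:wait,W:car1-GO | queues: N=0 E=0 S=0 W=2
Step 6 [EW]: N:wait,E:empty,S:wait,W:car2-GO | queues: N=0 E=0 S=0 W=1
Step 7 [NS]: N:empty,E:wait,S:empty,W:wait | queues: N=0 E=0 S=0 W=1
Step 8 [NS]: N:empty,E:wait,S:empty,W:wait | queues: N=0 E=0 S=0 W=1
Step 9 [NS]: N:empty,E:wait,S:empty,W:wait | queues: N=0 E=0 S=0 W=1
Step 10 [NS]: N:empty,E:wait,S:empty,W:wait | queues: N=0 E=0 S=0 W=1

N: empty
E: empty
S: empty
W: 3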